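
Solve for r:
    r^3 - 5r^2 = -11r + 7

r = 1

Rearrange: r^3 - 5r^2 + 11r - 7 = 0.
Possible rational roots are divisors of -7. Testing r = 1 gives 0, so (r - 1) is a factor.
Divide: r^3 - 5r^2 + 11r - 7 = (r - 1)(r^2 - 4r + 7).
The quadratic r^2 - 4r + 7 has discriminant -12 < 0, so no further real roots.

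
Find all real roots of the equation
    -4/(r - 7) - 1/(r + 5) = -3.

r = -4.7008 or r = 8.3674

Multiply both sides by (r - 7)(r + 5):
-4(r + 5) - (r - 7) = -3(r - 7)(r + 5).
Expand and collect terms: -3r² + 11r + 118 = 0.
By the quadratic formula, r = (-11 ± √1537) / -6, so r ≈ -4.7008 or r ≈ 8.3674.
Neither value makes a denominator zero (r ≠ 7, r ≠ -5), so both are valid.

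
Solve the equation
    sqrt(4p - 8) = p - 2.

p = 2 or p = 6

Square both sides: 4p - 8 = (p - 2)^2.
Expand and rearrange: p^2 - 8p + 12 = 0.
Solving gives p = 6 or p = 2.
Check each candidate in the original equation:
  p = 6: sqrt(16) = 4, while p - 2 = 4 — valid.
  p = 2: sqrt(0) = 0, while p - 2 = 0 — valid.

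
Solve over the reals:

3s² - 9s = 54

Bring every term to one side: 3s² - 9s - 54 = 0.
Factor: 3(s - 6)(s + 3) = 0.
So s = 6 or s = -3.

s = -3 or s = 6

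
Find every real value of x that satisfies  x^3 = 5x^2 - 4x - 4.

x = -0.5616 or x = 2 or x = 3.5616

Rearrange: x^3 - 5x^2 + 4x + 4 = 0.
Possible rational roots are divisors of 4. Testing x = 2 gives 0, so (x - 2) is a factor.
Divide: x^3 - 5x^2 + 4x + 4 = (x - 2)(x^2 - 3x - 2).
Apply the quadratic formula to x^2 - 3x - 2 = 0: x = (3 +/- sqrt(17))/2, i.e. x ~= 3.5616 or x ~= -0.5616.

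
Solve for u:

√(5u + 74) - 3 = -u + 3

Isolate the radical: √(5u + 74) = -u + 6.
Square both sides: 5u + 74 = (-u + 6)².
Expand and rearrange: u² - 17u - 38 = 0.
Solving gives u = 19 or u = -2.
Check each candidate in the original equation:
  u = 19: √(169) = 13, while -u + 6 = -13 — extraneous.
  u = -2: √(64) = 8, while -u + 6 = 8 — valid.

u = -2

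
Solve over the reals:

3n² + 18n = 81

Bring every term to one side: 3n² + 18n - 81 = 0.
Factor: 3(n - 3)(n + 9) = 0.
So n = 3 or n = -9.

n = -9 or n = 3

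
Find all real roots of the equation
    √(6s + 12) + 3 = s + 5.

s = -2 or s = 4

Isolate the radical: √(6s + 12) = s + 2.
Square both sides: 6s + 12 = (s + 2)².
Expand and rearrange: s² - 2s - 8 = 0.
Solving gives s = 4 or s = -2.
Check each candidate in the original equation:
  s = 4: √(36) = 6, while s + 2 = 6 — valid.
  s = -2: √(0) = 0, while s + 2 = 0 — valid.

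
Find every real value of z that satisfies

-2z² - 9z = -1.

z = -4.6085 or z = 0.1085

Rearrange to standard form: -2z² - 9z + 1 = 0.
Discriminant: (-9)² − 4·(-2)·1 = 89.
Quadratic formula: z = (9 ± √89) / (-4).
So z = -√(89)/4 - 9/4 ≈ -4.6085 or z = -9/4 + √(89)/4 ≈ 0.1085.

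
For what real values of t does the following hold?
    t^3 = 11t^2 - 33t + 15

Rearrange: t^3 - 11t^2 + 33t - 15 = 0.
Possible rational roots are divisors of -15. Testing t = 5 gives 0, so (t - 5) is a factor.
Divide: t^3 - 11t^2 + 33t - 15 = (t - 5)(t^2 - 6t + 3).
Apply the quadratic formula to t^2 - 6t + 3 = 0: t = (6 +/- sqrt(24))/2, i.e. t ~= 5.4495 or t ~= 0.5505.

t = 0.5505 or t = 5 or t = 5.4495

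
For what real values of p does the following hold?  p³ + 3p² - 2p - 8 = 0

Possible rational roots are divisors of -8. Testing p = -2 gives 0, so (p + 2) is a factor.
Divide: p³ + 3p² - 2p - 8 = (p + 2)(p² + p - 4).
Apply the quadratic formula to p² + p - 4 = 0: p = (-1 ± √17)/2, i.e. p ≈ 1.5616 or p ≈ -2.5616.

p = -2.5616 or p = -2 or p = 1.5616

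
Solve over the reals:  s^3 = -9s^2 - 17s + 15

Rearrange: s^3 + 9s^2 + 17s - 15 = 0.
Possible rational roots are divisors of -15. Testing s = -5 gives 0, so (s + 5) is a factor.
Divide: s^3 + 9s^2 + 17s - 15 = (s + 5)(s^2 + 4s - 3).
Apply the quadratic formula to s^2 + 4s - 3 = 0: s = (-4 +/- sqrt(28))/2, i.e. s ~= 0.6458 or s ~= -4.6458.

s = -5 or s = -4.6458 or s = 0.6458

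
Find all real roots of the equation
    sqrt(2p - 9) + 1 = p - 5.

Isolate the radical: sqrt(2p - 9) = p - 6.
Square both sides: 2p - 9 = (p - 6)^2.
Expand and rearrange: p^2 - 14p + 45 = 0.
Solving gives p = 9 or p = 5.
Check each candidate in the original equation:
  p = 9: sqrt(9) = 3, while p - 6 = 3 — valid.
  p = 5: sqrt(1) = 1, while p - 6 = -1 — extraneous.

p = 9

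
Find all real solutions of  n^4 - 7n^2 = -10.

Let u = n^2. The equation becomes u^2 - 7u + 10 = 0.
Factor: (u - 5)(u - 2) = 0, so u = 5 or u = 2.
n^2 = 5 gives n = +/-sqrt(5) ~= +/-2.2361.
n^2 = 2 gives n = +/-sqrt(2) ~= +/-1.4142.

n = -2.2361 or n = -1.4142 or n = 1.4142 or n = 2.2361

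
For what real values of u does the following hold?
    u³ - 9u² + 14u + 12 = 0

u = -0.6056 or u = 3 or u = 6.6056

Possible rational roots are divisors of 12. Testing u = 3 gives 0, so (u - 3) is a factor.
Divide: u³ - 9u² + 14u + 12 = (u - 3)(u² - 6u - 4).
Apply the quadratic formula to u² - 6u - 4 = 0: u = (6 ± √52)/2, i.e. u ≈ 6.6056 or u ≈ -0.6056.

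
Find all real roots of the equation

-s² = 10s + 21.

s = -7 or s = -3

Bring every term to one side: -s² - 10s - 21 = 0.
Factor: -1(s + 3)(s + 7) = 0.
So s = -3 or s = -7.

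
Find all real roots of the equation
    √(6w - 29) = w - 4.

Square both sides: 6w - 29 = (w - 4)².
Expand and rearrange: w² - 14w + 45 = 0.
Solving gives w = 9 or w = 5.
Check each candidate in the original equation:
  w = 9: √(25) = 5, while w - 4 = 5 — valid.
  w = 5: √(1) = 1, while w - 4 = 1 — valid.

w = 5 or w = 9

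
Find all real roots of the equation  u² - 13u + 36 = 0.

Factor: (u - 9)(u - 4) = 0.
So u = 9 or u = 4.

u = 4 or u = 9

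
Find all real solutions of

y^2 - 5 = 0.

y = -2.2361 or y = 2.2361

Discriminant: (0)^2 - 4*1*(-5) = 20.
Quadratic formula: y = (0 +/- sqrt(20)) / 2.
So y = sqrt(5) ~= 2.2361 or y = -sqrt(5) ~= -2.2361.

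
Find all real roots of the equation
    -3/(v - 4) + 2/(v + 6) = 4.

v = -5.4569 or v = 3.2069

Multiply both sides by (v - 4)(v + 6):
-3(v + 6) + 2(v - 4) = 4(v - 4)(v + 6).
Expand and collect terms: 4v^2 + 9v - 70 = 0.
By the quadratic formula, v = (-9 +/- sqrt(1201)) / 8, so v ~= 3.2069 or v ~= -5.4569.
Neither value makes a denominator zero (v != 4, v != -6), so both are valid.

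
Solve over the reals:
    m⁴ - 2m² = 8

Let u = m². The equation becomes u² - 2u - 8 = 0.
Factor: (u + 2)(u - 4) = 0, so u = -2 or u = 4.
m² = -2 < 0 has no real solution.
m² = 4 gives m = ±2.

m = -2 or m = 2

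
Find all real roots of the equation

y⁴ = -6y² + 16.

Let u = y². The equation becomes u² + 6u - 16 = 0.
Factor: (u + 8)(u - 2) = 0, so u = -8 or u = 2.
y² = -8 < 0 has no real solution.
y² = 2 gives y = ±√(2) ≈ ±1.4142.

y = -1.4142 or y = 1.4142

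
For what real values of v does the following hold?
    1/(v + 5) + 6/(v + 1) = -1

v = -9 or v = -4

Multiply both sides by (v + 5)(v + 1):
(v + 1) + 6(v + 5) = -(v + 5)(v + 1).
Expand and collect terms: -v² - 13v - 36 = 0.
Factor or apply the quadratic formula: v = -9 or v = -4.
Neither value makes a denominator zero (v ≠ -5, v ≠ -1), so both are valid.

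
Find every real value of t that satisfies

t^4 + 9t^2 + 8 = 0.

Let u = t^2. The equation becomes u^2 + 9u + 8 = 0.
Factor: (u + 8)(u + 1) = 0, so u = -8 or u = -1.
t^2 = -8 < 0 has no real solution.
t^2 = -1 < 0 has no real solution.

No real solutions.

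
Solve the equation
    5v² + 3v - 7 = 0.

v = -1.5207 or v = 0.9207

Discriminant: (3)² − 4·5·(-7) = 149.
Quadratic formula: v = (-3 ± √149) / 10.
So v = -3/10 + √(149)/10 ≈ 0.9207 or v = -√(149)/10 - 3/10 ≈ -1.5207.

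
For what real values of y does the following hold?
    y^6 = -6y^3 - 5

y = -1.71 or y = -1

Let u = y^3. The equation becomes u^2 + 6u + 5 = 0.
Factor: (u + 5)(u + 1) = 0, so u = -5 or u = -1.
y^3 = -5 gives y = -(5)^(1/3) ~= -1.71.
y^3 = -1 gives y = -1.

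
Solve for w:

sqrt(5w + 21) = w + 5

Square both sides: 5w + 21 = (w + 5)^2.
Expand and rearrange: w^2 + 5w + 4 = 0.
Solving gives w = -1 or w = -4.
Check each candidate in the original equation:
  w = -1: sqrt(16) = 4, while w + 5 = 4 — valid.
  w = -4: sqrt(1) = 1, while w + 5 = 1 — valid.

w = -4 or w = -1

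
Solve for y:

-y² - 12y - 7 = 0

Discriminant: (-12)² − 4·(-1)·(-7) = 116.
Quadratic formula: y = (12 ± √116) / (-2).
So y = -6 - √(29) ≈ -11.3852 or y = -6 + √(29) ≈ -0.6148.

y = -11.3852 or y = -0.6148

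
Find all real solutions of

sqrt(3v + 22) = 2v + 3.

Square both sides: 3v + 22 = (2v + 3)^2.
Expand and rearrange: 4v^2 + 9v - 13 = 0.
Solving gives v = 1 or v = -3.25.
Check each candidate in the original equation:
  v = 1: sqrt(25) = 5, while 2v + 3 = 5 — valid.
  v = -3.25: sqrt(12.25) = 3.5, while 2v + 3 = -3.5 — extraneous.

v = 1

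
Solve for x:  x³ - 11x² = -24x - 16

x = -0.5311 or x = 4 or x = 7.5311

Rearrange: x³ - 11x² + 24x + 16 = 0.
Possible rational roots are divisors of 16. Testing x = 4 gives 0, so (x - 4) is a factor.
Divide: x³ - 11x² + 24x + 16 = (x - 4)(x² - 7x - 4).
Apply the quadratic formula to x² - 7x - 4 = 0: x = (7 ± √65)/2, i.e. x ≈ 7.5311 or x ≈ -0.5311.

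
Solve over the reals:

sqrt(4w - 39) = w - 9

w = 10 or w = 12

Square both sides: 4w - 39 = (w - 9)^2.
Expand and rearrange: w^2 - 22w + 120 = 0.
Solving gives w = 12 or w = 10.
Check each candidate in the original equation:
  w = 12: sqrt(9) = 3, while w - 9 = 3 — valid.
  w = 10: sqrt(1) = 1, while w - 9 = 1 — valid.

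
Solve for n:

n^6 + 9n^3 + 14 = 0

Let u = n^3. The equation becomes u^2 + 9u + 14 = 0.
Factor: (u + 7)(u + 2) = 0, so u = -7 or u = -2.
n^3 = -7 gives n = -(7)^(1/3) ~= -1.9129.
n^3 = -2 gives n = -(2)^(1/3) ~= -1.2599.

n = -1.9129 or n = -1.2599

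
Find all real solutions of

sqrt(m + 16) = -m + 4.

m = 0

Square both sides: m + 16 = (-m + 4)^2.
Expand and rearrange: m^2 - 9m = 0.
Solving gives m = 9 or m = 0.
Check each candidate in the original equation:
  m = 9: sqrt(25) = 5, while -m + 4 = -5 — extraneous.
  m = 0: sqrt(16) = 4, while -m + 4 = 4 — valid.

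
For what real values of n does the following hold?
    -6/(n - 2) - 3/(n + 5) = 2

Multiply both sides by (n - 2)(n + 5):
-6(n + 5) - 3(n - 2) = 2(n - 2)(n + 5).
Expand and collect terms: 2n² + 15n + 4 = 0.
By the quadratic formula, n = (-15 ± √193) / 4, so n ≈ -0.2769 or n ≈ -7.2231.
Neither value makes a denominator zero (n ≠ 2, n ≠ -5), so both are valid.

n = -7.2231 or n = -0.2769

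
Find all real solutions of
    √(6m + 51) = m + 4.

Square both sides: 6m + 51 = (m + 4)².
Expand and rearrange: m² + 2m - 35 = 0.
Solving gives m = 5 or m = -7.
Check each candidate in the original equation:
  m = 5: √(81) = 9, while m + 4 = 9 — valid.
  m = -7: √(9) = 3, while m + 4 = -3 — extraneous.

m = 5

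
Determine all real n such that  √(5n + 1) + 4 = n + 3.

n = 7

Isolate the radical: √(5n + 1) = n - 1.
Square both sides: 5n + 1 = (n - 1)².
Expand and rearrange: n² - 7n = 0.
Solving gives n = 7 or n = 0.
Check each candidate in the original equation:
  n = 7: √(36) = 6, while n - 1 = 6 — valid.
  n = 0: √(1) = 1, while n - 1 = -1 — extraneous.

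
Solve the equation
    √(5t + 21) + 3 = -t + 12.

Isolate the radical: √(5t + 21) = -t + 9.
Square both sides: 5t + 21 = (-t + 9)².
Expand and rearrange: t² - 23t + 60 = 0.
Solving gives t = 20 or t = 3.
Check each candidate in the original equation:
  t = 20: √(121) = 11, while -t + 9 = -11 — extraneous.
  t = 3: √(36) = 6, while -t + 9 = 6 — valid.

t = 3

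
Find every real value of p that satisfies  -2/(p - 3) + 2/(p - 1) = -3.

p = 0.4725 or p = 3.5275

Multiply both sides by (p - 3)(p - 1):
-2(p - 1) + 2(p - 3) = -3(p - 3)(p - 1).
Expand and collect terms: -3p² + 12p - 5 = 0.
By the quadratic formula, p = (-12 ± √84) / -6, so p ≈ 0.4725 or p ≈ 3.5275.
Neither value makes a denominator zero (p ≠ 3, p ≠ 1), so both are valid.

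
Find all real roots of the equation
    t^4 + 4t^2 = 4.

Let u = t^2. The equation becomes u^2 + 4u - 4 = 0.
By the quadratic formula, u = -2 + 2*sqrt(2) or u = -2*sqrt(2) - 2.
t^2 = -2 + 2*sqrt(2) gives t = +/-sqrt(-2 + 2*sqrt(2)) ~= +/-0.9102.
t^2 = -2*sqrt(2) - 2 < 0 has no real solution.

t = -0.9102 or t = 0.9102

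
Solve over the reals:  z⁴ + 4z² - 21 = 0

Let u = z². The equation becomes u² + 4u - 21 = 0.
Factor: (u + 7)(u - 3) = 0, so u = -7 or u = 3.
z² = -7 < 0 has no real solution.
z² = 3 gives z = ±√(3) ≈ ±1.7321.

z = -1.7321 or z = 1.7321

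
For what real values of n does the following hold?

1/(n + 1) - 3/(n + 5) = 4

n = -5.7122 or n = -0.7878

Multiply both sides by (n + 1)(n + 5):
(n + 5) - 3(n + 1) = 4(n + 1)(n + 5).
Expand and collect terms: 4n^2 + 26n + 18 = 0.
By the quadratic formula, n = (-26 +/- sqrt(388)) / 8, so n ~= -0.7878 or n ~= -5.7122.
Neither value makes a denominator zero (n != -1, n != -5), so both are valid.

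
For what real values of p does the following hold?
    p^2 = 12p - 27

Bring every term to one side: p^2 - 12p + 27 = 0.
Factor: (p - 9)(p - 3) = 0.
So p = 9 or p = 3.

p = 3 or p = 9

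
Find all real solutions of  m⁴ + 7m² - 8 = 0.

m = -1 or m = 1

Let u = m². The equation becomes u² + 7u - 8 = 0.
Factor: (u - 1)(u + 8) = 0, so u = 1 or u = -8.
m² = 1 gives m = ±1.
m² = -8 < 0 has no real solution.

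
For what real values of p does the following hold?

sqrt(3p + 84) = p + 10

p = -1

Square both sides: 3p + 84 = (p + 10)^2.
Expand and rearrange: p^2 + 17p + 16 = 0.
Solving gives p = -1 or p = -16.
Check each candidate in the original equation:
  p = -1: sqrt(81) = 9, while p + 10 = 9 — valid.
  p = -16: sqrt(36) = 6, while p + 10 = -6 — extraneous.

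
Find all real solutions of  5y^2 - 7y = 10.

y = -0.878 or y = 2.278

Rearrange to standard form: 5y^2 - 7y - 10 = 0.
Discriminant: (-7)^2 - 4*5*(-10) = 249.
Quadratic formula: y = (7 +/- sqrt(249)) / 10.
So y = 7/10 + sqrt(249)/10 ~= 2.278 or y = 7/10 - sqrt(249)/10 ~= -0.878.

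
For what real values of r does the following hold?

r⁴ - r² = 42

Let u = r². The equation becomes u² - u - 42 = 0.
Factor: (u + 6)(u - 7) = 0, so u = -6 or u = 7.
r² = -6 < 0 has no real solution.
r² = 7 gives r = ±√(7) ≈ ±2.6458.

r = -2.6458 or r = 2.6458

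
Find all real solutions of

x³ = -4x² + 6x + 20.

Rearrange: x³ + 4x² - 6x - 20 = 0.
Possible rational roots are divisors of -20. Testing x = -2 gives 0, so (x + 2) is a factor.
Divide: x³ + 4x² - 6x - 20 = (x + 2)(x² + 2x - 10).
Apply the quadratic formula to x² + 2x - 10 = 0: x = (-2 ± √44)/2, i.e. x ≈ 2.3166 or x ≈ -4.3166.

x = -4.3166 or x = -2 or x = 2.3166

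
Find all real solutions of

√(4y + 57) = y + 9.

y = -2

Square both sides: 4y + 57 = (y + 9)².
Expand and rearrange: y² + 14y + 24 = 0.
Solving gives y = -2 or y = -12.
Check each candidate in the original equation:
  y = -2: √(49) = 7, while y + 9 = 7 — valid.
  y = -12: √(9) = 3, while y + 9 = -3 — extraneous.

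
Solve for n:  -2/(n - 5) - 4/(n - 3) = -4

n = 3.7192 or n = 5.7808

Multiply both sides by (n - 5)(n - 3):
-2(n - 3) - 4(n - 5) = -4(n - 5)(n - 3).
Expand and collect terms: -4n² + 38n - 86 = 0.
By the quadratic formula, n = (-38 ± √68) / -8, so n ≈ 3.7192 or n ≈ 5.7808.
Neither value makes a denominator zero (n ≠ 5, n ≠ 3), so both are valid.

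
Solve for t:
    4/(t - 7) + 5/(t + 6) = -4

Multiply both sides by (t - 7)(t + 6):
4(t + 6) + 5(t - 7) = -4(t - 7)(t + 6).
Expand and collect terms: -4t² - 5t + 179 = 0.
By the quadratic formula, t = (5 ± √2889) / -8, so t ≈ -7.3437 or t ≈ 6.0937.
Neither value makes a denominator zero (t ≠ 7, t ≠ -6), so both are valid.

t = -7.3437 or t = 6.0937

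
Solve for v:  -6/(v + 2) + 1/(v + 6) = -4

v = -6.184 or v = -0.566

Multiply both sides by (v + 2)(v + 6):
-6(v + 6) + (v + 2) = -4(v + 2)(v + 6).
Expand and collect terms: -4v² - 27v - 14 = 0.
By the quadratic formula, v = (27 ± √505) / -8, so v ≈ -6.184 or v ≈ -0.566.
Neither value makes a denominator zero (v ≠ -2, v ≠ -6), so both are valid.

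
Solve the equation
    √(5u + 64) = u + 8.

u = 0

Square both sides: 5u + 64 = (u + 8)².
Expand and rearrange: u² + 11u = 0.
Solving gives u = 0 or u = -11.
Check each candidate in the original equation:
  u = 0: √(64) = 8, while u + 8 = 8 — valid.
  u = -11: √(9) = 3, while u + 8 = -3 — extraneous.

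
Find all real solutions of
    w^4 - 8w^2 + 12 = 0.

Let u = w^2. The equation becomes u^2 - 8u + 12 = 0.
Factor: (u - 6)(u - 2) = 0, so u = 6 or u = 2.
w^2 = 6 gives w = +/-sqrt(6) ~= +/-2.4495.
w^2 = 2 gives w = +/-sqrt(2) ~= +/-1.4142.

w = -2.4495 or w = -1.4142 or w = 1.4142 or w = 2.4495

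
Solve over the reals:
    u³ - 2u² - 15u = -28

Rearrange: u³ - 2u² - 15u + 28 = 0.
Possible rational roots are divisors of 28. Testing u = 4 gives 0, so (u - 4) is a factor.
Divide: u³ - 2u² - 15u + 28 = (u - 4)(u² + 2u - 7).
Apply the quadratic formula to u² + 2u - 7 = 0: u = (-2 ± √32)/2, i.e. u ≈ 1.8284 or u ≈ -3.8284.

u = -3.8284 or u = 1.8284 or u = 4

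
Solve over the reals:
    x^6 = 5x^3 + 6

x = -1 or x = 1.8171

Let u = x^3. The equation becomes u^2 - 5u - 6 = 0.
Factor: (u - 6)(u + 1) = 0, so u = 6 or u = -1.
x^3 = 6 gives x = (6)^(1/3) ~= 1.8171.
x^3 = -1 gives x = -1.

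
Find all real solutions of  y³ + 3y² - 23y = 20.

Rearrange: y³ + 3y² - 23y - 20 = 0.
Possible rational roots are divisors of -20. Testing y = 4 gives 0, so (y - 4) is a factor.
Divide: y³ + 3y² - 23y - 20 = (y - 4)(y² + 7y + 5).
Apply the quadratic formula to y² + 7y + 5 = 0: y = (-7 ± √29)/2, i.e. y ≈ -0.8074 or y ≈ -6.1926.

y = -6.1926 or y = -0.8074 or y = 4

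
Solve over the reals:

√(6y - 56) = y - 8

y = 10 or y = 12

Square both sides: 6y - 56 = (y - 8)².
Expand and rearrange: y² - 22y + 120 = 0.
Solving gives y = 12 or y = 10.
Check each candidate in the original equation:
  y = 12: √(16) = 4, while y - 8 = 4 — valid.
  y = 10: √(4) = 2, while y - 8 = 2 — valid.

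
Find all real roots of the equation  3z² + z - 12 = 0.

Discriminant: (1)² − 4·3·(-12) = 145.
Quadratic formula: z = (-1 ± √145) / 6.
So z = -1/6 + √(145)/6 ≈ 1.8403 or z = -√(145)/6 - 1/6 ≈ -2.1736.

z = -2.1736 or z = 1.8403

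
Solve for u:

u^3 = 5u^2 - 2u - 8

Rearrange: u^3 - 5u^2 + 2u + 8 = 0.
Possible rational roots are divisors of 8. Testing u = 4 gives 0, so (u - 4) is a factor.
Divide: u^3 - 5u^2 + 2u + 8 = (u - 4)(u^2 - u - 2).
Factor the quadratic: u = 2 or u = -1.

u = -1 or u = 2 or u = 4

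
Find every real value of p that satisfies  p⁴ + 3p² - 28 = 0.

p = -2 or p = 2

Let u = p². The equation becomes u² + 3u - 28 = 0.
Factor: (u - 4)(u + 7) = 0, so u = 4 or u = -7.
p² = 4 gives p = ±2.
p² = -7 < 0 has no real solution.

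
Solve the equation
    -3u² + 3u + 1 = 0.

Discriminant: (3)² − 4·(-3)·1 = 21.
Quadratic formula: u = (-3 ± √21) / (-6).
So u = 1/2 - √(21)/6 ≈ -0.2638 or u = 1/2 + √(21)/6 ≈ 1.2638.

u = -0.2638 or u = 1.2638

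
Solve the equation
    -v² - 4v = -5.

v = -5 or v = 1

Bring every term to one side: -v² - 4v + 5 = 0.
Factor: -1(v - 1)(v + 5) = 0.
So v = 1 or v = -5.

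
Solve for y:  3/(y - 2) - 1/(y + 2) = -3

Multiply both sides by (y - 2)(y + 2):
3(y + 2) - (y - 2) = -3(y - 2)(y + 2).
Expand and collect terms: -3y^2 - 2y + 4 = 0.
By the quadratic formula, y = (2 +/- sqrt(52)) / -6, so y ~= -1.5352 or y ~= 0.8685.
Neither value makes a denominator zero (y != 2, y != -2), so both are valid.

y = -1.5352 or y = 0.8685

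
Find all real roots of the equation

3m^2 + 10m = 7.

m = -3.9274 or m = 0.5941

Rearrange to standard form: 3m^2 + 10m - 7 = 0.
Discriminant: (10)^2 - 4*3*(-7) = 184.
Quadratic formula: m = (-10 +/- sqrt(184)) / 6.
So m = -5/3 + sqrt(46)/3 ~= 0.5941 or m = -sqrt(46)/3 - 5/3 ~= -3.9274.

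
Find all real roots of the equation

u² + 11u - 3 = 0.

u = -11.2663 or u = 0.2663

Discriminant: (11)² − 4·1·(-3) = 133.
Quadratic formula: u = (-11 ± √133) / 2.
So u = -11/2 + √(133)/2 ≈ 0.2663 or u = -√(133)/2 - 11/2 ≈ -11.2663.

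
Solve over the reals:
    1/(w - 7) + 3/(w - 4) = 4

w = 4.6771 or w = 7.3229

Multiply both sides by (w - 7)(w - 4):
(w - 4) + 3(w - 7) = 4(w - 7)(w - 4).
Expand and collect terms: 4w² - 48w + 137 = 0.
By the quadratic formula, w = (48 ± √112) / 8, so w ≈ 7.3229 or w ≈ 4.6771.
Neither value makes a denominator zero (w ≠ 7, w ≠ 4), so both are valid.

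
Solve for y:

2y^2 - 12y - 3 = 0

y = -0.2404 or y = 6.2404

Discriminant: (-12)^2 - 4*2*(-3) = 168.
Quadratic formula: y = (12 +/- sqrt(168)) / 4.
So y = 3 + sqrt(42)/2 ~= 6.2404 or y = 3 - sqrt(42)/2 ~= -0.2404.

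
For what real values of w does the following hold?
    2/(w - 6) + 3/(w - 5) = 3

w = 5.4514 or w = 7.2153

Multiply both sides by (w - 6)(w - 5):
2(w - 5) + 3(w - 6) = 3(w - 6)(w - 5).
Expand and collect terms: 3w^2 - 38w + 118 = 0.
By the quadratic formula, w = (38 +/- sqrt(28)) / 6, so w ~= 7.2153 or w ~= 5.4514.
Neither value makes a denominator zero (w != 6, w != 5), so both are valid.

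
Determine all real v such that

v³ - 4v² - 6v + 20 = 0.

Possible rational roots are divisors of 20. Testing v = 2 gives 0, so (v - 2) is a factor.
Divide: v³ - 4v² - 6v + 20 = (v - 2)(v² - 2v - 10).
Apply the quadratic formula to v² - 2v - 10 = 0: v = (2 ± √44)/2, i.e. v ≈ 4.3166 or v ≈ -2.3166.

v = -2.3166 or v = 2 or v = 4.3166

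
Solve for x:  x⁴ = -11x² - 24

No real solutions.

Let u = x². The equation becomes u² + 11u + 24 = 0.
Factor: (u + 8)(u + 3) = 0, so u = -8 or u = -3.
x² = -8 < 0 has no real solution.
x² = -3 < 0 has no real solution.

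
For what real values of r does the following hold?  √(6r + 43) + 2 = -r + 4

r = -3

Isolate the radical: √(6r + 43) = -r + 2.
Square both sides: 6r + 43 = (-r + 2)².
Expand and rearrange: r² - 10r - 39 = 0.
Solving gives r = 13 or r = -3.
Check each candidate in the original equation:
  r = 13: √(121) = 11, while -r + 2 = -11 — extraneous.
  r = -3: √(25) = 5, while -r + 2 = 5 — valid.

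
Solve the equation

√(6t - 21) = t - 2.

Square both sides: 6t - 21 = (t - 2)².
Expand and rearrange: t² - 10t + 25 = 0.
This gives the repeated root t = 5.
Check in the original equation:
  t = 5: √(9) = 3, while t - 2 = 3 — valid.

t = 5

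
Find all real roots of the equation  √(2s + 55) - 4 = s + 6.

Isolate the radical: √(2s + 55) = s + 10.
Square both sides: 2s + 55 = (s + 10)².
Expand and rearrange: s² + 18s + 45 = 0.
Solving gives s = -3 or s = -15.
Check each candidate in the original equation:
  s = -3: √(49) = 7, while s + 10 = 7 — valid.
  s = -15: √(25) = 5, while s + 10 = -5 — extraneous.

s = -3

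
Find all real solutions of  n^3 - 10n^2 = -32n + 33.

Rearrange: n^3 - 10n^2 + 32n - 33 = 0.
Possible rational roots are divisors of -33. Testing n = 3 gives 0, so (n - 3) is a factor.
Divide: n^3 - 10n^2 + 32n - 33 = (n - 3)(n^2 - 7n + 11).
Apply the quadratic formula to n^2 - 7n + 11 = 0: n = (7 +/- sqrt(5))/2, i.e. n ~= 4.618 or n ~= 2.382.

n = 2.382 or n = 3 or n = 4.618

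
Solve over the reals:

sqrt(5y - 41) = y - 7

Square both sides: 5y - 41 = (y - 7)^2.
Expand and rearrange: y^2 - 19y + 90 = 0.
Solving gives y = 10 or y = 9.
Check each candidate in the original equation:
  y = 10: sqrt(9) = 3, while y - 7 = 3 — valid.
  y = 9: sqrt(4) = 2, while y - 7 = 2 — valid.

y = 9 or y = 10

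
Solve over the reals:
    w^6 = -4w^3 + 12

w = -1.8171 or w = 1.2599

Let u = w^3. The equation becomes u^2 + 4u - 12 = 0.
Factor: (u + 6)(u - 2) = 0, so u = -6 or u = 2.
w^3 = -6 gives w = -(6)^(1/3) ~= -1.8171.
w^3 = 2 gives w = (2)^(1/3) ~= 1.2599.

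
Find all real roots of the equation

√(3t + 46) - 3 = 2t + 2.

Isolate the radical: √(3t + 46) = 2t + 5.
Square both sides: 3t + 46 = (2t + 5)².
Expand and rearrange: 4t² + 17t - 21 = 0.
Solving gives t = 1 or t = -5.25.
Check each candidate in the original equation:
  t = 1: √(49) = 7, while 2t + 5 = 7 — valid.
  t = -5.25: √(30.25) = 5.5, while 2t + 5 = -5.5 — extraneous.

t = 1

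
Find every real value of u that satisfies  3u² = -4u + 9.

Rearrange to standard form: 3u² + 4u - 9 = 0.
Discriminant: (4)² − 4·3·(-9) = 124.
Quadratic formula: u = (-4 ± √124) / 6.
So u = -2/3 + √(31)/3 ≈ 1.1893 or u = -√(31)/3 - 2/3 ≈ -2.5226.

u = -2.5226 or u = 1.1893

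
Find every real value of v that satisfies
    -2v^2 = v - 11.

v = -2.6085 or v = 2.1085

Rearrange to standard form: -2v^2 - v + 11 = 0.
Discriminant: (-1)^2 - 4*(-2)*11 = 89.
Quadratic formula: v = (1 +/- sqrt(89)) / (-4).
So v = -sqrt(89)/4 - 1/4 ~= -2.6085 or v = -1/4 + sqrt(89)/4 ~= 2.1085.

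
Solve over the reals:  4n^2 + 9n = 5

n = -2.7111 or n = 0.4611

Rearrange to standard form: 4n^2 + 9n - 5 = 0.
Discriminant: (9)^2 - 4*4*(-5) = 161.
Quadratic formula: n = (-9 +/- sqrt(161)) / 8.
So n = -9/8 + sqrt(161)/8 ~= 0.4611 or n = -sqrt(161)/8 - 9/8 ~= -2.7111.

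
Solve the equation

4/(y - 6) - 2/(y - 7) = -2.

y = 4.5858 or y = 7.4142

Multiply both sides by (y - 6)(y - 7):
4(y - 7) - 2(y - 6) = -2(y - 6)(y - 7).
Expand and collect terms: -2y^2 + 24y - 68 = 0.
By the quadratic formula, y = (-24 +/- sqrt(32)) / -4, so y ~= 4.5858 or y ~= 7.4142.
Neither value makes a denominator zero (y != 6, y != 7), so both are valid.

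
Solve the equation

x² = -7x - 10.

Bring every term to one side: x² + 7x + 10 = 0.
Factor: (x + 5)(x + 2) = 0.
So x = -5 or x = -2.

x = -5 or x = -2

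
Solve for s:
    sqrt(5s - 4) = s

s = 1 or s = 4

Square both sides: 5s - 4 = (s)^2.
Expand and rearrange: s^2 - 5s + 4 = 0.
Solving gives s = 4 or s = 1.
Check each candidate in the original equation:
  s = 4: sqrt(16) = 4, while s = 4 — valid.
  s = 1: sqrt(1) = 1, while s = 1 — valid.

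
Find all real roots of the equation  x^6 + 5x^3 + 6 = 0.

x = -1.4422 or x = -1.2599

Let u = x^3. The equation becomes u^2 + 5u + 6 = 0.
Factor: (u + 3)(u + 2) = 0, so u = -3 or u = -2.
x^3 = -3 gives x = -(3)^(1/3) ~= -1.4422.
x^3 = -2 gives x = -(2)^(1/3) ~= -1.2599.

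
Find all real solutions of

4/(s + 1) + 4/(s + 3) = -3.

s = -5 or s = -1.6667

Multiply both sides by (s + 1)(s + 3):
4(s + 3) + 4(s + 1) = -3(s + 1)(s + 3).
Expand and collect terms: -3s^2 - 20s - 25 = 0.
Factor or apply the quadratic formula: s = -5 or s = -1.6667.
Neither value makes a denominator zero (s != -1, s != -3), so both are valid.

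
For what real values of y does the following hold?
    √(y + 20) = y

Square both sides: y + 20 = (y)².
Expand and rearrange: y² - y - 20 = 0.
Solving gives y = 5 or y = -4.
Check each candidate in the original equation:
  y = 5: √(25) = 5, while y = 5 — valid.
  y = -4: √(16) = 4, while y = -4 — extraneous.

y = 5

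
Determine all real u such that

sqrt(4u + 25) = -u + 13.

u = 6

Square both sides: 4u + 25 = (-u + 13)^2.
Expand and rearrange: u^2 - 30u + 144 = 0.
Solving gives u = 24 or u = 6.
Check each candidate in the original equation:
  u = 24: sqrt(121) = 11, while -u + 13 = -11 — extraneous.
  u = 6: sqrt(49) = 7, while -u + 13 = 7 — valid.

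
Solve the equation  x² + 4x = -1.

Rearrange to standard form: x² + 4x + 1 = 0.
Discriminant: (4)² − 4·1·1 = 12.
Quadratic formula: x = (-4 ± √12) / 2.
So x = -2 + √(3) ≈ -0.2679 or x = -2 - √(3) ≈ -3.7321.

x = -3.7321 or x = -0.2679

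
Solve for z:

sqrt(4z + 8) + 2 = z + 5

Isolate the radical: sqrt(4z + 8) = z + 3.
Square both sides: 4z + 8 = (z + 3)^2.
Expand and rearrange: z^2 + 2z + 1 = 0.
This gives the repeated root z = -1.
Check in the original equation:
  z = -1: sqrt(4) = 2, while z + 3 = 2 — valid.

z = -1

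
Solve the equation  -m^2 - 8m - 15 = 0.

m = -5 or m = -3

Factor: -1(m + 3)(m + 5) = 0.
So m = -3 or m = -5.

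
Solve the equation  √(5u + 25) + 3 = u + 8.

u = -5 or u = 0

Isolate the radical: √(5u + 25) = u + 5.
Square both sides: 5u + 25 = (u + 5)².
Expand and rearrange: u² + 5u = 0.
Solving gives u = 0 or u = -5.
Check each candidate in the original equation:
  u = 0: √(25) = 5, while u + 5 = 5 — valid.
  u = -5: √(0) = 0, while u + 5 = 0 — valid.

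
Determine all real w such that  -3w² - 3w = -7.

w = -2.1073 or w = 1.1073

Rearrange to standard form: -3w² - 3w + 7 = 0.
Discriminant: (-3)² − 4·(-3)·7 = 93.
Quadratic formula: w = (3 ± √93) / (-6).
So w = -√(93)/6 - 1/2 ≈ -2.1073 or w = -1/2 + √(93)/6 ≈ 1.1073.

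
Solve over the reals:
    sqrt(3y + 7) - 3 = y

Isolate the radical: sqrt(3y + 7) = y + 3.
Square both sides: 3y + 7 = (y + 3)^2.
Expand and rearrange: y^2 + 3y + 2 = 0.
Solving gives y = -1 or y = -2.
Check each candidate in the original equation:
  y = -1: sqrt(4) = 2, while y + 3 = 2 — valid.
  y = -2: sqrt(1) = 1, while y + 3 = 1 — valid.

y = -2 or y = -1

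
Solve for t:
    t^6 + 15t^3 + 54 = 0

t = -2.0801 or t = -1.8171

Let u = t^3. The equation becomes u^2 + 15u + 54 = 0.
Factor: (u + 9)(u + 6) = 0, so u = -9 or u = -6.
t^3 = -9 gives t = -(9)^(1/3) ~= -2.0801.
t^3 = -6 gives t = -(6)^(1/3) ~= -1.8171.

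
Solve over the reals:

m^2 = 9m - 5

m = 0.5949 or m = 8.4051

Rearrange to standard form: m^2 - 9m + 5 = 0.
Discriminant: (-9)^2 - 4*1*5 = 61.
Quadratic formula: m = (9 +/- sqrt(61)) / 2.
So m = sqrt(61)/2 + 9/2 ~= 8.4051 or m = 9/2 - sqrt(61)/2 ~= 0.5949.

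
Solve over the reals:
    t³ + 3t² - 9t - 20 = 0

t = -4 or t = -1.7913 or t = 2.7913

Possible rational roots are divisors of -20. Testing t = -4 gives 0, so (t + 4) is a factor.
Divide: t³ + 3t² - 9t - 20 = (t + 4)(t² - t - 5).
Apply the quadratic formula to t² - t - 5 = 0: t = (1 ± √21)/2, i.e. t ≈ 2.7913 or t ≈ -1.7913.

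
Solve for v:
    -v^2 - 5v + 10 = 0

v = -6.5311 or v = 1.5311

Discriminant: (-5)^2 - 4*(-1)*10 = 65.
Quadratic formula: v = (5 +/- sqrt(65)) / (-2).
So v = -sqrt(65)/2 - 5/2 ~= -6.5311 or v = -5/2 + sqrt(65)/2 ~= 1.5311.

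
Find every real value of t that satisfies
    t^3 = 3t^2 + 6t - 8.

Rearrange: t^3 - 3t^2 - 6t + 8 = 0.
Possible rational roots are divisors of 8. Testing t = 4 gives 0, so (t - 4) is a factor.
Divide: t^3 - 3t^2 - 6t + 8 = (t - 4)(t^2 + t - 2).
Factor the quadratic: t = 1 or t = -2.

t = -2 or t = 1 or t = 4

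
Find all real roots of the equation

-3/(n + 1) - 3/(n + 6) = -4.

Multiply both sides by (n + 1)(n + 6):
-3(n + 6) - 3(n + 1) = -4(n + 1)(n + 6).
Expand and collect terms: -4n² - 22n - 3 = 0.
By the quadratic formula, n = (22 ± √436) / -8, so n ≈ -5.3601 or n ≈ -0.1399.
Neither value makes a denominator zero (n ≠ -1, n ≠ -6), so both are valid.

n = -5.3601 or n = -0.1399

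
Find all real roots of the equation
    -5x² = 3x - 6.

Rearrange to standard form: -5x² - 3x + 6 = 0.
Discriminant: (-3)² − 4·(-5)·6 = 129.
Quadratic formula: x = (3 ± √129) / (-10).
So x = -√(129)/10 - 3/10 ≈ -1.4358 or x = -3/10 + √(129)/10 ≈ 0.8358.

x = -1.4358 or x = 0.8358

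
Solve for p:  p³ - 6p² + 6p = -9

Rearrange: p³ - 6p² + 6p + 9 = 0.
Possible rational roots are divisors of 9. Testing p = 3 gives 0, so (p - 3) is a factor.
Divide: p³ - 6p² + 6p + 9 = (p - 3)(p² - 3p - 3).
Apply the quadratic formula to p² - 3p - 3 = 0: p = (3 ± √21)/2, i.e. p ≈ 3.7913 or p ≈ -0.7913.

p = -0.7913 or p = 3 or p = 3.7913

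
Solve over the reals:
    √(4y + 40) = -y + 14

y = 6

Square both sides: 4y + 40 = (-y + 14)².
Expand and rearrange: y² - 32y + 156 = 0.
Solving gives y = 26 or y = 6.
Check each candidate in the original equation:
  y = 26: √(144) = 12, while -y + 14 = -12 — extraneous.
  y = 6: √(64) = 8, while -y + 14 = 8 — valid.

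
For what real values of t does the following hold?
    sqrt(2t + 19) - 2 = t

Isolate the radical: sqrt(2t + 19) = t + 2.
Square both sides: 2t + 19 = (t + 2)^2.
Expand and rearrange: t^2 + 2t - 15 = 0.
Solving gives t = 3 or t = -5.
Check each candidate in the original equation:
  t = 3: sqrt(25) = 5, while t + 2 = 5 — valid.
  t = -5: sqrt(9) = 3, while t + 2 = -3 — extraneous.

t = 3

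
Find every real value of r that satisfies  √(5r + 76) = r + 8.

Square both sides: 5r + 76 = (r + 8)².
Expand and rearrange: r² + 11r - 12 = 0.
Solving gives r = 1 or r = -12.
Check each candidate in the original equation:
  r = 1: √(81) = 9, while r + 8 = 9 — valid.
  r = -12: √(16) = 4, while r + 8 = -4 — extraneous.

r = 1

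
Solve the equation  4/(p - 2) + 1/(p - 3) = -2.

Multiply both sides by (p - 2)(p - 3):
4(p - 3) + (p - 2) = -2(p - 2)(p - 3).
Expand and collect terms: -2p^2 + 5p + 2 = 0.
By the quadratic formula, p = (-5 +/- sqrt(41)) / -4, so p ~= -0.3508 or p ~= 2.8508.
Neither value makes a denominator zero (p != 2, p != 3), so both are valid.

p = -0.3508 or p = 2.8508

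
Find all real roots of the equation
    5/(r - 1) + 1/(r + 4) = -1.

r = -6.7913 or r = -2.2087

Multiply both sides by (r - 1)(r + 4):
5(r + 4) + (r - 1) = -(r - 1)(r + 4).
Expand and collect terms: -r² - 9r - 15 = 0.
By the quadratic formula, r = (9 ± √21) / -2, so r ≈ -6.7913 or r ≈ -2.2087.
Neither value makes a denominator zero (r ≠ 1, r ≠ -4), so both are valid.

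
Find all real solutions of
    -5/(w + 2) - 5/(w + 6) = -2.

Multiply both sides by (w + 2)(w + 6):
-5(w + 6) - 5(w + 2) = -2(w + 2)(w + 6).
Expand and collect terms: -2w^2 - 6w + 16 = 0.
By the quadratic formula, w = (6 +/- sqrt(164)) / -4, so w ~= -4.7016 or w ~= 1.7016.
Neither value makes a denominator zero (w != -2, w != -6), so both are valid.

w = -4.7016 or w = 1.7016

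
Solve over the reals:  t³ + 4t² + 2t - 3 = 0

Possible rational roots are divisors of -3. Testing t = -3 gives 0, so (t + 3) is a factor.
Divide: t³ + 4t² + 2t - 3 = (t + 3)(t² + t - 1).
Apply the quadratic formula to t² + t - 1 = 0: t = (-1 ± √5)/2, i.e. t ≈ 0.618 or t ≈ -1.618.

t = -3 or t = -1.618 or t = 0.618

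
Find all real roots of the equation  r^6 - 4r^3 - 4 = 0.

Let u = r^3. The equation becomes u^2 - 4u - 4 = 0.
By the quadratic formula, u = 2 + 2*sqrt(2) or u = 2 - 2*sqrt(2).
r^3 = 2 + 2*sqrt(2) gives r = (2 + 2*sqrt(2))^(1/3) ~= 1.6902.
r^3 = 2 - 2*sqrt(2) gives r = -(-2 + 2*sqrt(2))^(1/3) ~= -0.9392.

r = -0.9392 or r = 1.6902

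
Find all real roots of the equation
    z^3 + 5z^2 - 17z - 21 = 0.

z = -7 or z = -1 or z = 3

Possible rational roots are divisors of -21. Testing z = 3 gives 0, so (z - 3) is a factor.
Divide: z^3 + 5z^2 - 17z - 21 = (z - 3)(z^2 + 8z + 7).
Factor the quadratic: z = -1 or z = -7.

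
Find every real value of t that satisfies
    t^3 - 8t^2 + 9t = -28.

Rearrange: t^3 - 8t^2 + 9t + 28 = 0.
Possible rational roots are divisors of 28. Testing t = 4 gives 0, so (t - 4) is a factor.
Divide: t^3 - 8t^2 + 9t + 28 = (t - 4)(t^2 - 4t - 7).
Apply the quadratic formula to t^2 - 4t - 7 = 0: t = (4 +/- sqrt(44))/2, i.e. t ~= 5.3166 or t ~= -1.3166.

t = -1.3166 or t = 4 or t = 5.3166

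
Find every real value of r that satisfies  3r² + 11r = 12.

r = -4.5465 or r = 0.8798

Rearrange to standard form: 3r² + 11r - 12 = 0.
Discriminant: (11)² − 4·3·(-12) = 265.
Quadratic formula: r = (-11 ± √265) / 6.
So r = -11/6 + √(265)/6 ≈ 0.8798 or r = -√(265)/6 - 11/6 ≈ -4.5465.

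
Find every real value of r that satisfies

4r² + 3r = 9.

r = -1.9212 or r = 1.1712

Rearrange to standard form: 4r² + 3r - 9 = 0.
Discriminant: (3)² − 4·4·(-9) = 153.
Quadratic formula: r = (-3 ± √153) / 8.
So r = -3/8 + 3·√(17)/8 ≈ 1.1712 or r = -3·√(17)/8 - 3/8 ≈ -1.9212.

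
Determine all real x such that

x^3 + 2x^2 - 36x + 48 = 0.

x = -7.5826 or x = 1.5826 or x = 4

Possible rational roots are divisors of 48. Testing x = 4 gives 0, so (x - 4) is a factor.
Divide: x^3 + 2x^2 - 36x + 48 = (x - 4)(x^2 + 6x - 12).
Apply the quadratic formula to x^2 + 6x - 12 = 0: x = (-6 +/- sqrt(84))/2, i.e. x ~= 1.5826 or x ~= -7.5826.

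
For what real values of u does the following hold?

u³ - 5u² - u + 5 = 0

u = -1 or u = 1 or u = 5

Possible rational roots are divisors of 5. Testing u = 5 gives 0, so (u - 5) is a factor.
Divide: u³ - 5u² - u + 5 = (u - 5)(u² - 1).
Factor the quadratic: u = 1 or u = -1.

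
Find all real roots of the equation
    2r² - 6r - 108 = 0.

r = -6 or r = 9

Factor: 2(r + 6)(r - 9) = 0.
So r = -6 or r = 9.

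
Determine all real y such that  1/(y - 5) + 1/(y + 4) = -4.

y = -4.2569 or y = 4.7569

Multiply both sides by (y - 5)(y + 4):
(y + 4) + (y - 5) = -4(y - 5)(y + 4).
Expand and collect terms: -4y² + 2y + 81 = 0.
By the quadratic formula, y = (-2 ± √1300) / -8, so y ≈ -4.2569 or y ≈ 4.7569.
Neither value makes a denominator zero (y ≠ 5, y ≠ -4), so both are valid.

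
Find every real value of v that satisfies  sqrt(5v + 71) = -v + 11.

v = 2

Square both sides: 5v + 71 = (-v + 11)^2.
Expand and rearrange: v^2 - 27v + 50 = 0.
Solving gives v = 25 or v = 2.
Check each candidate in the original equation:
  v = 25: sqrt(196) = 14, while -v + 11 = -14 — extraneous.
  v = 2: sqrt(81) = 9, while -v + 11 = 9 — valid.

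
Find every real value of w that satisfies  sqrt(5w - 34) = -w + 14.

w = 10

Square both sides: 5w - 34 = (-w + 14)^2.
Expand and rearrange: w^2 - 33w + 230 = 0.
Solving gives w = 23 or w = 10.
Check each candidate in the original equation:
  w = 23: sqrt(81) = 9, while -w + 14 = -9 — extraneous.
  w = 10: sqrt(16) = 4, while -w + 14 = 4 — valid.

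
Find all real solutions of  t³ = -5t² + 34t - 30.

Rearrange: t³ + 5t² - 34t + 30 = 0.
Possible rational roots are divisors of 30. Testing t = 3 gives 0, so (t - 3) is a factor.
Divide: t³ + 5t² - 34t + 30 = (t - 3)(t² + 8t - 10).
Apply the quadratic formula to t² + 8t - 10 = 0: t = (-8 ± √104)/2, i.e. t ≈ 1.099 or t ≈ -9.099.

t = -9.099 or t = 1.099 or t = 3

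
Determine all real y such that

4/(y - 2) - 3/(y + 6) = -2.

Multiply both sides by (y - 2)(y + 6):
4(y + 6) - 3(y - 2) = -2(y - 2)(y + 6).
Expand and collect terms: -2y^2 - 9y - 6 = 0.
By the quadratic formula, y = (9 +/- sqrt(33)) / -4, so y ~= -3.6861 or y ~= -0.8139.
Neither value makes a denominator zero (y != 2, y != -6), so both are valid.

y = -3.6861 or y = -0.8139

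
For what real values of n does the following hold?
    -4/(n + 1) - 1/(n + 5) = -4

Multiply both sides by (n + 1)(n + 5):
-4(n + 5) - (n + 1) = -4(n + 1)(n + 5).
Expand and collect terms: -4n² - 19n + 1 = 0.
By the quadratic formula, n = (19 ± √377) / -8, so n ≈ -4.8021 or n ≈ 0.0521.
Neither value makes a denominator zero (n ≠ -1, n ≠ -5), so both are valid.

n = -4.8021 or n = 0.0521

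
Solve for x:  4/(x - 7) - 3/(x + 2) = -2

Multiply both sides by (x - 7)(x + 2):
4(x + 2) - 3(x - 7) = -2(x - 7)(x + 2).
Expand and collect terms: -2x² + 9x - 1 = 0.
By the quadratic formula, x = (-9 ± √73) / -4, so x ≈ 0.114 or x ≈ 4.386.
Neither value makes a denominator zero (x ≠ 7, x ≠ -2), so both are valid.

x = 0.114 or x = 4.386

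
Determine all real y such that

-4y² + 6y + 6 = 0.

Discriminant: (6)² − 4·(-4)·6 = 132.
Quadratic formula: y = (-6 ± √132) / (-8).
So y = 3/4 - √(33)/4 ≈ -0.6861 or y = 3/4 + √(33)/4 ≈ 2.1861.

y = -0.6861 or y = 2.1861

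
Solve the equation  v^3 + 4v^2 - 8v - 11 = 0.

Possible rational roots are divisors of -11. Testing v = -1 gives 0, so (v + 1) is a factor.
Divide: v^3 + 4v^2 - 8v - 11 = (v + 1)(v^2 + 3v - 11).
Apply the quadratic formula to v^2 + 3v - 11 = 0: v = (-3 +/- sqrt(53))/2, i.e. v ~= 2.1401 or v ~= -5.1401.

v = -5.1401 or v = -1 or v = 2.1401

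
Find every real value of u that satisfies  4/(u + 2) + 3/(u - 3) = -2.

Multiply both sides by (u + 2)(u - 3):
4(u - 3) + 3(u + 2) = -2(u + 2)(u - 3).
Expand and collect terms: -2u^2 - 5u + 18 = 0.
Factor or apply the quadratic formula: u = -4.5 or u = 2.
Neither value makes a denominator zero (u != -2, u != 3), so both are valid.

u = -4.5 or u = 2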